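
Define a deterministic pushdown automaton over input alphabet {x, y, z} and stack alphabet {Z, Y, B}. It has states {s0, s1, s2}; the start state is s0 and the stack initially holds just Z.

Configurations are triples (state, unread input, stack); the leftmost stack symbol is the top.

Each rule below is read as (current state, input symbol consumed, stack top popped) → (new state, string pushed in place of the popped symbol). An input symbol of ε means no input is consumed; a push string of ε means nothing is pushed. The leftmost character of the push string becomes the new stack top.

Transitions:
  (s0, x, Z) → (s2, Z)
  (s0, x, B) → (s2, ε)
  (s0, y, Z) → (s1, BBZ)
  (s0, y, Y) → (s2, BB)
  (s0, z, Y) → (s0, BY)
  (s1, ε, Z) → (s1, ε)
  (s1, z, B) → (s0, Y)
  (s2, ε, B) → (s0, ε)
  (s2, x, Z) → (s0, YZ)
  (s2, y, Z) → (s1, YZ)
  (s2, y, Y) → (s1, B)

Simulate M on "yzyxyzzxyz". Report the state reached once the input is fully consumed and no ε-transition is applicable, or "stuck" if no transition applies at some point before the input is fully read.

s0

(s0, yzyxyzzxyz, Z)
  read y, top Z: go to s1, push BBZ → (s1, zyxyzzxyz, BBZ)
  read z, top B: go to s0, push Y → (s0, yxyzzxyz, YBZ)
  read y, top Y: go to s2, push BB → (s2, xyzzxyz, BBBZ)
  ε-move, top B: go to s0, push ε → (s0, xyzzxyz, BBZ)
  read x, top B: go to s2, push ε → (s2, yzzxyz, BZ)
  ε-move, top B: go to s0, push ε → (s0, yzzxyz, Z)
  read y, top Z: go to s1, push BBZ → (s1, zzxyz, BBZ)
  read z, top B: go to s0, push Y → (s0, zxyz, YBZ)
  read z, top Y: go to s0, push BY → (s0, xyz, BYBZ)
  read x, top B: go to s2, push ε → (s2, yz, YBZ)
  read y, top Y: go to s1, push B → (s1, z, BBZ)
  read z, top B: go to s0, push Y → (s0, ε, YBZ)
All input consumed; M is in state s0.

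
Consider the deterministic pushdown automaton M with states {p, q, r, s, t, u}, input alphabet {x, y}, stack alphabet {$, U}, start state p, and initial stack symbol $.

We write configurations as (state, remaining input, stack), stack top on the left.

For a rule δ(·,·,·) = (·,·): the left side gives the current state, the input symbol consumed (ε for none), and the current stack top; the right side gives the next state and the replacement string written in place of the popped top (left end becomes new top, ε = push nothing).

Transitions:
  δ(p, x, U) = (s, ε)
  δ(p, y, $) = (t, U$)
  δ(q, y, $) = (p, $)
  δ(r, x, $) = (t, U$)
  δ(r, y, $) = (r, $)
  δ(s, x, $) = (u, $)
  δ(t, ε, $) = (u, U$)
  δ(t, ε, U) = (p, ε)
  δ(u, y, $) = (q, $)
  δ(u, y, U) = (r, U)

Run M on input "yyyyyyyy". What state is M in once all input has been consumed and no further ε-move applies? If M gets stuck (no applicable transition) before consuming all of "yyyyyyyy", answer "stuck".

p

(p, yyyyyyyy, $) ⊢ (t, yyyyyyy, U$) ⊢ (p, yyyyyyy, $) ⊢ (t, yyyyyy, U$) ⊢ (p, yyyyyy, $) ⊢ (t, yyyyy, U$) ⊢ (p, yyyyy, $) ⊢ (t, yyyy, U$) ⊢ (p, yyyy, $) ⊢ (t, yyy, U$) ⊢ (p, yyy, $) ⊢ (t, yy, U$) ⊢ (p, yy, $) ⊢ (t, y, U$) ⊢ (p, y, $) ⊢ (t, ε, U$) ⊢ (p, ε, $)
All input consumed; M is in state p.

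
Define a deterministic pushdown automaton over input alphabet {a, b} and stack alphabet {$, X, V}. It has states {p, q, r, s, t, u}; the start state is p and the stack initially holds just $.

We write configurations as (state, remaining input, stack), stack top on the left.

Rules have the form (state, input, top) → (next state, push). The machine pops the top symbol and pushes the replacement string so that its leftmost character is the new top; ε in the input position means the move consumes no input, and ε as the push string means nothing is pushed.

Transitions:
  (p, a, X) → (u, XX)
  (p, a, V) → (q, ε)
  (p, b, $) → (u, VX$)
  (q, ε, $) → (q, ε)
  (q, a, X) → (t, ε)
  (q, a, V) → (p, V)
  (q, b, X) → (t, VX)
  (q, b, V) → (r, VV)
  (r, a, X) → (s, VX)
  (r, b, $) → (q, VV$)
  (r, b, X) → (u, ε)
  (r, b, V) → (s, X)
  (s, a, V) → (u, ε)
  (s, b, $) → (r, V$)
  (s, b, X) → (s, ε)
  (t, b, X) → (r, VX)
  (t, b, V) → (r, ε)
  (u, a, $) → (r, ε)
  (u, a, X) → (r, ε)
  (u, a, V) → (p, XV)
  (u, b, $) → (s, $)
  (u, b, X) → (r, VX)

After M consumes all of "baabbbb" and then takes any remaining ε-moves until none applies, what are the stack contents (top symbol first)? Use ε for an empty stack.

XVX$

(p, baabbbb, $)
  read b, top $: go to u, push VX$ → (u, aabbbb, VX$)
  read a, top V: go to p, push XV → (p, abbbb, XVX$)
  read a, top X: go to u, push XX → (u, bbbb, XXVX$)
  read b, top X: go to r, push VX → (r, bbb, VXXVX$)
  read b, top V: go to s, push X → (s, bb, XXXVX$)
  read b, top X: go to s, push ε → (s, b, XXVX$)
  read b, top X: go to s, push ε → (s, ε, XVX$)
All input consumed in state s with stack XVX$.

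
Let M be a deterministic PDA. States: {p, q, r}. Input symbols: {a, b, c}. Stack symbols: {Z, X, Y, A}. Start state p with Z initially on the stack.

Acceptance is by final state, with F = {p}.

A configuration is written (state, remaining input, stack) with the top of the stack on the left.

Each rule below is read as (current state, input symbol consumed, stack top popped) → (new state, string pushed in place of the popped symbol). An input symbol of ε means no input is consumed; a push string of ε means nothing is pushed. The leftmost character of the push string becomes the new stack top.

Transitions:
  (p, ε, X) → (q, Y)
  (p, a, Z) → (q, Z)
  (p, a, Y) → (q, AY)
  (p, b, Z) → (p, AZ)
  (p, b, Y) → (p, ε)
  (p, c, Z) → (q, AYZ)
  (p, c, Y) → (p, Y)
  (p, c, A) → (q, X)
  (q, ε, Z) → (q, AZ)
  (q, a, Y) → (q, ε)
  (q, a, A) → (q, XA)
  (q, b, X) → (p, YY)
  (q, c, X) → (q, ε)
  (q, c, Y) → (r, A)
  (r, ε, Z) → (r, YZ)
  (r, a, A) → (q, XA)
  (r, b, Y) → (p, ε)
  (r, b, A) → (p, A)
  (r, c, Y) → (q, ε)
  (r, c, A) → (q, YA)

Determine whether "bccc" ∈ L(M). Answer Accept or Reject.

Reject

(p, bccc, Z)
  read b, top Z: go to p, push AZ → (p, ccc, AZ)
  read c, top A: go to q, push X → (q, cc, XZ)
  read c, top X: go to q, push ε → (q, c, Z)
  ε-move, top Z: go to q, push AZ → (q, c, AZ)
No transition applies at (q, c, AZ); input not fully consumed.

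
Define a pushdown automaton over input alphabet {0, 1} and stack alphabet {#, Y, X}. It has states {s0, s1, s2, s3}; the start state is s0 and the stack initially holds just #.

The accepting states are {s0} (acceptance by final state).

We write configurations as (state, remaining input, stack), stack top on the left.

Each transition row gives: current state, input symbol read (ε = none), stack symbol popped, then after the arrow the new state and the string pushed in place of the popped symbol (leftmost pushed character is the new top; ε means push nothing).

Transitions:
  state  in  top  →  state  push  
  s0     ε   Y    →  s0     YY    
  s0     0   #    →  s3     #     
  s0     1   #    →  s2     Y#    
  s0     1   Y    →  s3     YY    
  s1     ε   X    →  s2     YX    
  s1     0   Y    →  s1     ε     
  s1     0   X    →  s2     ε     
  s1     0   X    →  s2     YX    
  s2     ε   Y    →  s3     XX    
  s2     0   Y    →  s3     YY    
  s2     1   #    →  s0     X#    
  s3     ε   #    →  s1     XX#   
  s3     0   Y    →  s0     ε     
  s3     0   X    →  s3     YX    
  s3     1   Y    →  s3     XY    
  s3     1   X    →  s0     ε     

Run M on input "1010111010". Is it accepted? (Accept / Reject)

Accept

One accepting computation: (s0, 1010111010, #) ⊢ (s2, 010111010, Y#) ⊢ (s3, 10111010, YY#) ⊢ (s3, 0111010, XYY#) ⊢ (s3, 111010, YXYY#) ⊢ (s3, 11010, XYXYY#) ⊢ (s0, 1010, YXYY#) ⊢ (s3, 010, YYXYY#) ⊢ (s0, 10, YXYY#) ⊢ (s3, 0, YYXYY#) ⊢ (s0, ε, YXYY#)
All input consumed and state s0 ∈ F.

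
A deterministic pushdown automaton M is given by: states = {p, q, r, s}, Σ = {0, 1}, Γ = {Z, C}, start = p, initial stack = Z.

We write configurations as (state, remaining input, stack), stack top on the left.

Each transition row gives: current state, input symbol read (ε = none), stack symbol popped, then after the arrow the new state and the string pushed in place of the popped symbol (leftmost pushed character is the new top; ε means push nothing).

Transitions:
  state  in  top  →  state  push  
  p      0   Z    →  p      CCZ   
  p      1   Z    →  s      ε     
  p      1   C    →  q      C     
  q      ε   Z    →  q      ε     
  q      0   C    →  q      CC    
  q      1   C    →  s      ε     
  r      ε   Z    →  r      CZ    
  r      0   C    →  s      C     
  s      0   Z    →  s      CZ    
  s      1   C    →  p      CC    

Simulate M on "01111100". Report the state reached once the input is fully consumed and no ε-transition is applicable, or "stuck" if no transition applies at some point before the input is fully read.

(p, 01111100, Z)
  read 0, top Z: go to p, push CCZ → (p, 1111100, CCZ)
  read 1, top C: go to q, push C → (q, 111100, CCZ)
  read 1, top C: go to s, push ε → (s, 11100, CZ)
  read 1, top C: go to p, push CC → (p, 1100, CCZ)
  read 1, top C: go to q, push C → (q, 100, CCZ)
  read 1, top C: go to s, push ε → (s, 00, CZ)
No transition for (s, 0, top C); M blocks with input 00 remaining.

stuck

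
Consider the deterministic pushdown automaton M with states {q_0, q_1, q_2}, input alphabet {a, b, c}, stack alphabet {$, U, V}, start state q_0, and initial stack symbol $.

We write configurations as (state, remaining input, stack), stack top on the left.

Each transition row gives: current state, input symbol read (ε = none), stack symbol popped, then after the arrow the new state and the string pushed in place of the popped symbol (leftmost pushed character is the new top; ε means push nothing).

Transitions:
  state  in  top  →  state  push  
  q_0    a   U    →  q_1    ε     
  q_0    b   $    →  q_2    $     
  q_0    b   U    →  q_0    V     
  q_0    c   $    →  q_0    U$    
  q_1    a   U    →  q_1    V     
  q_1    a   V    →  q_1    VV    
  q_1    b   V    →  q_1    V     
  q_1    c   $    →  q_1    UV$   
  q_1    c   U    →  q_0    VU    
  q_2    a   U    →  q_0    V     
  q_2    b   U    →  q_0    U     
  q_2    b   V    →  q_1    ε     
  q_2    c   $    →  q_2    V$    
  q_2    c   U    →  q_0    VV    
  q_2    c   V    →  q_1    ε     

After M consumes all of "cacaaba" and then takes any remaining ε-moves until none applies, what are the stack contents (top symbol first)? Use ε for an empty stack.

VVVV$

(q_0, cacaaba, $)
  read c, top $: go to q_0, push U$ → (q_0, acaaba, U$)
  read a, top U: go to q_1, push ε → (q_1, caaba, $)
  read c, top $: go to q_1, push UV$ → (q_1, aaba, UV$)
  read a, top U: go to q_1, push V → (q_1, aba, VV$)
  read a, top V: go to q_1, push VV → (q_1, ba, VVV$)
  read b, top V: go to q_1, push V → (q_1, a, VVV$)
  read a, top V: go to q_1, push VV → (q_1, ε, VVVV$)
All input consumed in state q_1 with stack VVVV$.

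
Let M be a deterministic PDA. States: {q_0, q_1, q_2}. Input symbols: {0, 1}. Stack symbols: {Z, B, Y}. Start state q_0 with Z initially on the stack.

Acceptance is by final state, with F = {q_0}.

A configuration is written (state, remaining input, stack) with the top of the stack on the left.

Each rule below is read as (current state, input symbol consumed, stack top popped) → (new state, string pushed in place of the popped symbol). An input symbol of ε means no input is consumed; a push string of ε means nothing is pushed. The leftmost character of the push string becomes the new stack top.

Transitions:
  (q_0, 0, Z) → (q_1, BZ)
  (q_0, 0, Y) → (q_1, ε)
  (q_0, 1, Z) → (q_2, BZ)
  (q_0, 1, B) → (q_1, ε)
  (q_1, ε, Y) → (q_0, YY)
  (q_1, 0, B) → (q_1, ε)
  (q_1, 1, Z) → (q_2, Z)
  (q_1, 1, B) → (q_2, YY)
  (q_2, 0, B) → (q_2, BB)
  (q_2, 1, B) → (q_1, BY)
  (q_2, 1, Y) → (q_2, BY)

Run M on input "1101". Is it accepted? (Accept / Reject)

Reject

(q_0, 1101, Z) ⊢ (q_2, 101, BZ) ⊢ (q_1, 01, BYZ) ⊢ (q_1, 1, YZ) ⊢ (q_0, 1, YYZ)
No transition applies at (q_0, 1, YYZ); input not fully consumed.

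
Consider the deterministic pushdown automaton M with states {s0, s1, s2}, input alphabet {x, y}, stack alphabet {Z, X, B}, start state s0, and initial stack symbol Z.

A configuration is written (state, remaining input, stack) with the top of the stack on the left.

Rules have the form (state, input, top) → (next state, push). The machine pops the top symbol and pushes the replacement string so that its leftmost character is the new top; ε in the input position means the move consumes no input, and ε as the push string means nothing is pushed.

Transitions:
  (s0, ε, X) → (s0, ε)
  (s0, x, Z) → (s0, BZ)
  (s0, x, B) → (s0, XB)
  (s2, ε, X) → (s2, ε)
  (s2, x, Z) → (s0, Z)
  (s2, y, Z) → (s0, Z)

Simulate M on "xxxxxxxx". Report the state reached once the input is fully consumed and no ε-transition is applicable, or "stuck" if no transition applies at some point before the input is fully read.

s0

(s0, xxxxxxxx, Z)
  read x, top Z: go to s0, push BZ → (s0, xxxxxxx, BZ)
  read x, top B: go to s0, push XB → (s0, xxxxxx, XBZ)
  ε-move, top X: go to s0, push ε → (s0, xxxxxx, BZ)
  read x, top B: go to s0, push XB → (s0, xxxxx, XBZ)
  ε-move, top X: go to s0, push ε → (s0, xxxxx, BZ)
  read x, top B: go to s0, push XB → (s0, xxxx, XBZ)
  ε-move, top X: go to s0, push ε → (s0, xxxx, BZ)
  read x, top B: go to s0, push XB → (s0, xxx, XBZ)
  ε-move, top X: go to s0, push ε → (s0, xxx, BZ)
  read x, top B: go to s0, push XB → (s0, xx, XBZ)
  ε-move, top X: go to s0, push ε → (s0, xx, BZ)
  read x, top B: go to s0, push XB → (s0, x, XBZ)
  ε-move, top X: go to s0, push ε → (s0, x, BZ)
  read x, top B: go to s0, push XB → (s0, ε, XBZ)
  ε-move, top X: go to s0, push ε → (s0, ε, BZ)
All input consumed; M is in state s0.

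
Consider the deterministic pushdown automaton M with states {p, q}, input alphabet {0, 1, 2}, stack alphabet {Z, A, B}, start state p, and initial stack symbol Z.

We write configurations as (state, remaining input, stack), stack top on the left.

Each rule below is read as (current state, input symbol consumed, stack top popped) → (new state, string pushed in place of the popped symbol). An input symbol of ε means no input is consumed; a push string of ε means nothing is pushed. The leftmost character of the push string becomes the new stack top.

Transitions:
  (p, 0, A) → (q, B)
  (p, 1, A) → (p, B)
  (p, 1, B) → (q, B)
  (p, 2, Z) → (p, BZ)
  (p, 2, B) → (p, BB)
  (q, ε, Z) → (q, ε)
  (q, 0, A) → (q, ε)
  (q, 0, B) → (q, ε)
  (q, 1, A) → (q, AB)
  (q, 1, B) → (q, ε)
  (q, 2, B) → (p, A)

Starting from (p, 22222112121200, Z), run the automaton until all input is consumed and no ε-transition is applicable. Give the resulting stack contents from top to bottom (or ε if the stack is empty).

BBBBZ

(p, 22222112121200, Z) ⊢ (p, 2222112121200, BZ) ⊢ (p, 222112121200, BBZ) ⊢ (p, 22112121200, BBBZ) ⊢ (p, 2112121200, BBBBZ) ⊢ (p, 112121200, BBBBBZ) ⊢ (q, 12121200, BBBBBZ) ⊢ (q, 2121200, BBBBZ) ⊢ (p, 121200, ABBBZ) ⊢ (p, 21200, BBBBZ) ⊢ (p, 1200, BBBBBZ) ⊢ (q, 200, BBBBBZ) ⊢ (p, 00, ABBBBZ) ⊢ (q, 0, BBBBBZ) ⊢ (q, ε, BBBBZ)
All input consumed in state q with stack BBBBZ.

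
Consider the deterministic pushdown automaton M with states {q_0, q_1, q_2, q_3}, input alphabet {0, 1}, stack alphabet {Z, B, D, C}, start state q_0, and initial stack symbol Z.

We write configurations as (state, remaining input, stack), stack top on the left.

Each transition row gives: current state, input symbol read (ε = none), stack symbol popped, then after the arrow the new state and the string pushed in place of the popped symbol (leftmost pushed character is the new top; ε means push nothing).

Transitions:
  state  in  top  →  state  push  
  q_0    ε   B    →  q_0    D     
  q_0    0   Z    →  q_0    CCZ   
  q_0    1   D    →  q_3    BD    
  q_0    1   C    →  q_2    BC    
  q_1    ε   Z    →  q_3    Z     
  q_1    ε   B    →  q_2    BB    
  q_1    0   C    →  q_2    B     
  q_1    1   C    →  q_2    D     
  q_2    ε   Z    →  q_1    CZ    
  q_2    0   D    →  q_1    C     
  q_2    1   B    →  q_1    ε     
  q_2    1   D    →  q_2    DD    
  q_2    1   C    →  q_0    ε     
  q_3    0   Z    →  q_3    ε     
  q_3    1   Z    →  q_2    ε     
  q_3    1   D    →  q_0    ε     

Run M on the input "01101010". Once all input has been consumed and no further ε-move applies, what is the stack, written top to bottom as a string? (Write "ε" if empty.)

(q_0, 01101010, Z)
  read 0, top Z: go to q_0, push CCZ → (q_0, 1101010, CCZ)
  read 1, top C: go to q_2, push BC → (q_2, 101010, BCCZ)
  read 1, top B: go to q_1, push ε → (q_1, 01010, CCZ)
  read 0, top C: go to q_2, push B → (q_2, 1010, BCZ)
  read 1, top B: go to q_1, push ε → (q_1, 010, CZ)
  read 0, top C: go to q_2, push B → (q_2, 10, BZ)
  read 1, top B: go to q_1, push ε → (q_1, 0, Z)
  ε-move, top Z: go to q_3, push Z → (q_3, 0, Z)
  read 0, top Z: go to q_3, push ε → (q_3, ε, ε)
All input consumed in state q_3 with stack ε.

ε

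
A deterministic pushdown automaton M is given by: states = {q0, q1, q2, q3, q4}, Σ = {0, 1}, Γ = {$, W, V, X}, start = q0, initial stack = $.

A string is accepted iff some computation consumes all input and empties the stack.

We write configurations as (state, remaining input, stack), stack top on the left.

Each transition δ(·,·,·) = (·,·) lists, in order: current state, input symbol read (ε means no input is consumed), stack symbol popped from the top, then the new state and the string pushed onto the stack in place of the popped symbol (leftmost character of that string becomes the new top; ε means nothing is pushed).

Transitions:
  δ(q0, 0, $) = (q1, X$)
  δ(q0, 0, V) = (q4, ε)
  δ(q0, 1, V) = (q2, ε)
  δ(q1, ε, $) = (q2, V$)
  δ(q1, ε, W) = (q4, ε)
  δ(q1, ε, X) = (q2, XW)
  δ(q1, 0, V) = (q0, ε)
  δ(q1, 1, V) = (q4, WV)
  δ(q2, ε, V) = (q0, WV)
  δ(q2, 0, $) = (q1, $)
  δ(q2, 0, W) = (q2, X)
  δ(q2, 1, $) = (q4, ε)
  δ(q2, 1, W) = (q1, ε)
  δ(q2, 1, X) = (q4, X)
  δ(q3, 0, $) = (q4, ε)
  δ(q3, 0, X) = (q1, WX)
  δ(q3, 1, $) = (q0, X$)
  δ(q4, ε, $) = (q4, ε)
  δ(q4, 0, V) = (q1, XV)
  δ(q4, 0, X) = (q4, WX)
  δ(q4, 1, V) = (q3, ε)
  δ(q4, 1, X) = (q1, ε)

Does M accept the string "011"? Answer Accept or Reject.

(q0, 011, $)
  read 0, top $: go to q1, push X$ → (q1, 11, X$)
  ε-move, top X: go to q2, push XW → (q2, 11, XW$)
  read 1, top X: go to q4, push X → (q4, 1, XW$)
  read 1, top X: go to q1, push ε → (q1, ε, W$)
  ε-move, top W: go to q4, push ε → (q4, ε, $)
  ε-move, top $: go to q4, push ε → (q4, ε, ε)
All input consumed and the stack is empty.

Accept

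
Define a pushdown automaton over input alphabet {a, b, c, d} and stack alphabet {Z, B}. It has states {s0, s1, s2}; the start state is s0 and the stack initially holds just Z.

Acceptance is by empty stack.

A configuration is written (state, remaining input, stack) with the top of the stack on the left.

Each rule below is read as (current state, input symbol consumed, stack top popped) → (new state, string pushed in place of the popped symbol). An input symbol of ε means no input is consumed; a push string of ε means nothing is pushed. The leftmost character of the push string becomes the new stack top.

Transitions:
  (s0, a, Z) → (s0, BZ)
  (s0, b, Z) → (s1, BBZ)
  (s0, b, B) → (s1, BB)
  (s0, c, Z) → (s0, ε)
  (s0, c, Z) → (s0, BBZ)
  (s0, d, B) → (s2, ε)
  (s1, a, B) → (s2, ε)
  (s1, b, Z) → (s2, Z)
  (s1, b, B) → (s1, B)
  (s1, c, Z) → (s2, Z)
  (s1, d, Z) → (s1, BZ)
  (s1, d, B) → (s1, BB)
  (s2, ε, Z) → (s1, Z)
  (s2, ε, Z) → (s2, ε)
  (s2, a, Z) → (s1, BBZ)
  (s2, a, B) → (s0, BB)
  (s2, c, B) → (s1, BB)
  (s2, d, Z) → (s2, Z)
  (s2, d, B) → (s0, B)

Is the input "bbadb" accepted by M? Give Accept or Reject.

Reject

No computation consumes all input and empties the stack.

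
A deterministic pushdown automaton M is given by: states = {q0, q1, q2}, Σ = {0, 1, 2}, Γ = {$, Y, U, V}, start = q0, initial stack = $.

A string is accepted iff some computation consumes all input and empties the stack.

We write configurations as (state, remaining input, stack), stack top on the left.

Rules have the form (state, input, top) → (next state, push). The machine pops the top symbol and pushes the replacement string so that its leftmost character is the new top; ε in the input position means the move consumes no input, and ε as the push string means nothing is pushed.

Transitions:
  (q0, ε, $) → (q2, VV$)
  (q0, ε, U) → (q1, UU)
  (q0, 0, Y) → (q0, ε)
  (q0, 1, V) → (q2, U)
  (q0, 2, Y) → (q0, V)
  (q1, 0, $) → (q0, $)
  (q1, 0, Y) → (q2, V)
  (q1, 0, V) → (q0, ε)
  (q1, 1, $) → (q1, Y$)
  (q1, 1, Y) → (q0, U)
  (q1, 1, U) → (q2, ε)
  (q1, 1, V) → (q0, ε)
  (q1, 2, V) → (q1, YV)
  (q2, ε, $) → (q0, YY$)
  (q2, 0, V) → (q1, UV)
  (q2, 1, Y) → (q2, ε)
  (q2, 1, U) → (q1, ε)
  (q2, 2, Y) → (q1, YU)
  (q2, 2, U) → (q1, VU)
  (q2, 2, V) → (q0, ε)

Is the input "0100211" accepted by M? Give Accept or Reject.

(q0, 0100211, $)
  ε-move, top $: go to q2, push VV$ → (q2, 0100211, VV$)
  read 0, top V: go to q1, push UV → (q1, 100211, UVV$)
  read 1, top U: go to q2, push ε → (q2, 00211, VV$)
  read 0, top V: go to q1, push UV → (q1, 0211, UVV$)
No transition applies at (q1, 0211, UVV$); input not fully consumed.

Reject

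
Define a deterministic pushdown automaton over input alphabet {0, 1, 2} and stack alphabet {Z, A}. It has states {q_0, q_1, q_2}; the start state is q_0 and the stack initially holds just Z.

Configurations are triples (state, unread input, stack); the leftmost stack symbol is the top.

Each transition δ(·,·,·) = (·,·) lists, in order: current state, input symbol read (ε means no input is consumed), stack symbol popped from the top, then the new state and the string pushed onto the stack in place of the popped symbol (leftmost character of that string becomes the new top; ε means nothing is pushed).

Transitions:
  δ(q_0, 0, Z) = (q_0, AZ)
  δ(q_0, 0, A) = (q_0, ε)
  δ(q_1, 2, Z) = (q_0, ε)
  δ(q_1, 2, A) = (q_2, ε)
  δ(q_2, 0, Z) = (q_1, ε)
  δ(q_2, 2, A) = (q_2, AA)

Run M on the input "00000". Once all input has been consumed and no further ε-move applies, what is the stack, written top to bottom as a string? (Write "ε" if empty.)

(q_0, 00000, Z) ⊢ (q_0, 0000, AZ) ⊢ (q_0, 000, Z) ⊢ (q_0, 00, AZ) ⊢ (q_0, 0, Z) ⊢ (q_0, ε, AZ)
All input consumed in state q_0 with stack AZ.

AZ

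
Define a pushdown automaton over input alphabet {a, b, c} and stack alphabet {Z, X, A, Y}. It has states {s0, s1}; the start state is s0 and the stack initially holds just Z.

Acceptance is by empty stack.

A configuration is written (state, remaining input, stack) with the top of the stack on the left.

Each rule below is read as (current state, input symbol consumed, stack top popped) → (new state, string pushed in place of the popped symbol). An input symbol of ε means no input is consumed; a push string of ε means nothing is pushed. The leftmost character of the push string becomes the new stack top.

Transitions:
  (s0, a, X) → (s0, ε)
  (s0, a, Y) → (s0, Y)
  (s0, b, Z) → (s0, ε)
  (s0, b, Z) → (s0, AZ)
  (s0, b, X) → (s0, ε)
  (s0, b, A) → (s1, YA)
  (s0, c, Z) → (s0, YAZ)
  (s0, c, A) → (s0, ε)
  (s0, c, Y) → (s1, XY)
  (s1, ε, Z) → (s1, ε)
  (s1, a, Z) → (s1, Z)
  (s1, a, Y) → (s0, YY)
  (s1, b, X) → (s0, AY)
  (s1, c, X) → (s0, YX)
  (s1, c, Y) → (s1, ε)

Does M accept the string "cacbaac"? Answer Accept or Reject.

Reject

No computation consumes all input and empties the stack.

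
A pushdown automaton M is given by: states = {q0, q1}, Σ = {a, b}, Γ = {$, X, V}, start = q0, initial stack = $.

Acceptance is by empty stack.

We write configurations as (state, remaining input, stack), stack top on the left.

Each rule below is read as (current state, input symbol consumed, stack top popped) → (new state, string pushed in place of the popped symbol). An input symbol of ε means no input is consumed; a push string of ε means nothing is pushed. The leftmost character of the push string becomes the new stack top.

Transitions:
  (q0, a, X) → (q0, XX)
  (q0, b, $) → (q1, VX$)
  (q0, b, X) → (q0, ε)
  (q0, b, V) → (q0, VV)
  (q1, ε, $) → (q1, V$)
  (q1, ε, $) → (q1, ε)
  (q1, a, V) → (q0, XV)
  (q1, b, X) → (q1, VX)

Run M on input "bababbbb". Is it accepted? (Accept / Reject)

Reject

No computation consumes all input and empties the stack.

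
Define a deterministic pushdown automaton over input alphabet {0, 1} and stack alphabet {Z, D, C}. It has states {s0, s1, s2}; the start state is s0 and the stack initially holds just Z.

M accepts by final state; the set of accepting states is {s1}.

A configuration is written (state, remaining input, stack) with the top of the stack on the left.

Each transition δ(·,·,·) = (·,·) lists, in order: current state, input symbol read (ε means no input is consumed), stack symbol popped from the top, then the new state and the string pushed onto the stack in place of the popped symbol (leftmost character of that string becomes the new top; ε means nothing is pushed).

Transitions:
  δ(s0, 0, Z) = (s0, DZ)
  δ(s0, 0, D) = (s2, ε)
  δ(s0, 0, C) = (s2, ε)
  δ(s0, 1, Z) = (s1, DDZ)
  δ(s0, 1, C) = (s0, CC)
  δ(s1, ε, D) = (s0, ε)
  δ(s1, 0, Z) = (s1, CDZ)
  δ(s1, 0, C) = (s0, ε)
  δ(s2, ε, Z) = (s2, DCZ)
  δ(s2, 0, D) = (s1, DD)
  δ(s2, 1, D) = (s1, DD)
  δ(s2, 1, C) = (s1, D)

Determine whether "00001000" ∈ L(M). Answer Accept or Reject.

Accept

(s0, 00001000, Z) ⊢ (s0, 0001000, DZ) ⊢ (s2, 001000, Z) ⊢ (s2, 001000, DCZ) ⊢ (s1, 01000, DDCZ) ⊢ (s0, 01000, DCZ) ⊢ (s2, 1000, CZ) ⊢ (s1, 000, DZ) ⊢ (s0, 000, Z) ⊢ (s0, 00, DZ) ⊢ (s2, 0, Z) ⊢ (s2, 0, DCZ) ⊢ (s1, ε, DDCZ)
All input consumed; state s1 ∈ F.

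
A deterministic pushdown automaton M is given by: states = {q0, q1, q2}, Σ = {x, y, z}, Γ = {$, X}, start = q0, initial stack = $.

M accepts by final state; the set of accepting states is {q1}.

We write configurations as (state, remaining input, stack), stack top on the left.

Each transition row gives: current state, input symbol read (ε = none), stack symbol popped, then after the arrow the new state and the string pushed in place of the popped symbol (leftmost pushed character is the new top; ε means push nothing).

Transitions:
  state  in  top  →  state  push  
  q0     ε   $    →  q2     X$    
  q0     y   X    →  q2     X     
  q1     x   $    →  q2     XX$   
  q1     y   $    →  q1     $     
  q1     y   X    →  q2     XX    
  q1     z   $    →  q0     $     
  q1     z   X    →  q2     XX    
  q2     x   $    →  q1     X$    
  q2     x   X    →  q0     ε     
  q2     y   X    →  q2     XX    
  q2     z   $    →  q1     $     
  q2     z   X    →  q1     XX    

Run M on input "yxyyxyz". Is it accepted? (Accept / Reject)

(q0, yxyyxyz, $)
  ε-move, top $: go to q2, push X$ → (q2, yxyyxyz, X$)
  read y, top X: go to q2, push XX → (q2, xyyxyz, XX$)
  read x, top X: go to q0, push ε → (q0, yyxyz, X$)
  read y, top X: go to q2, push X → (q2, yxyz, X$)
  read y, top X: go to q2, push XX → (q2, xyz, XX$)
  read x, top X: go to q0, push ε → (q0, yz, X$)
  read y, top X: go to q2, push X → (q2, z, X$)
  read z, top X: go to q1, push XX → (q1, ε, XX$)
All input consumed; state q1 ∈ F.

Accept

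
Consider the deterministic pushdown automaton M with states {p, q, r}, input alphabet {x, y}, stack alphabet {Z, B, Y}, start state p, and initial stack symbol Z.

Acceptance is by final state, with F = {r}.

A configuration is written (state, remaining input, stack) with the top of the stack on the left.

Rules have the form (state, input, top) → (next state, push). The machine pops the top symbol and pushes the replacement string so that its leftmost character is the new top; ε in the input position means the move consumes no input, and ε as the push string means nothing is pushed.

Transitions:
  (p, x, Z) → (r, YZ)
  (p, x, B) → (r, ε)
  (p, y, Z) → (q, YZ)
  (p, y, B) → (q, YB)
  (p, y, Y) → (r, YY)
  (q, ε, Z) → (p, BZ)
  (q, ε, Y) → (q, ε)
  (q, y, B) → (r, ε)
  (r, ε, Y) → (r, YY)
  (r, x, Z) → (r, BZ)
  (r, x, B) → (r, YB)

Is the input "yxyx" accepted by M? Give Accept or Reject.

(p, yxyx, Z)
  read y, top Z: go to q, push YZ → (q, xyx, YZ)
  ε-move, top Y: go to q, push ε → (q, xyx, Z)
  ε-move, top Z: go to p, push BZ → (p, xyx, BZ)
  read x, top B: go to r, push ε → (r, yx, Z)
No transition applies at (r, yx, Z); input not fully consumed.

Reject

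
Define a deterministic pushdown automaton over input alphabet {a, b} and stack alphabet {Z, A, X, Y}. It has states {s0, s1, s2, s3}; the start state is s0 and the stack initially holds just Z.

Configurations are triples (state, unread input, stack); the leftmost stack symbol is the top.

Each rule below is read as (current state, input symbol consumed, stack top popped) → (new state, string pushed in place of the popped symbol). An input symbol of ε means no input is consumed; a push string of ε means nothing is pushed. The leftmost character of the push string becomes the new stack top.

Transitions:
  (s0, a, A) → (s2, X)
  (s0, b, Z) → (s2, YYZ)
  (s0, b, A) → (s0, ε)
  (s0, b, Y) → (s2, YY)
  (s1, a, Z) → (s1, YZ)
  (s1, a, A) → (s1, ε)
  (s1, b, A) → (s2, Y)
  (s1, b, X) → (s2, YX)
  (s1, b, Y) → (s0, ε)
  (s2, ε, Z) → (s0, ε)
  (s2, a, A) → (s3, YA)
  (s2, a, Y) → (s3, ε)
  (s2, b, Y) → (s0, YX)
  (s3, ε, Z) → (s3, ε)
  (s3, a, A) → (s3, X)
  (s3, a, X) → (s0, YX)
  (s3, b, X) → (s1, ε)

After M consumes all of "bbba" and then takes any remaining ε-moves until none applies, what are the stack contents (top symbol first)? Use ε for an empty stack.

(s0, bbba, Z)
  read b, top Z: go to s2, push YYZ → (s2, bba, YYZ)
  read b, top Y: go to s0, push YX → (s0, ba, YXYZ)
  read b, top Y: go to s2, push YY → (s2, a, YYXYZ)
  read a, top Y: go to s3, push ε → (s3, ε, YXYZ)
All input consumed in state s3 with stack YXYZ.

YXYZ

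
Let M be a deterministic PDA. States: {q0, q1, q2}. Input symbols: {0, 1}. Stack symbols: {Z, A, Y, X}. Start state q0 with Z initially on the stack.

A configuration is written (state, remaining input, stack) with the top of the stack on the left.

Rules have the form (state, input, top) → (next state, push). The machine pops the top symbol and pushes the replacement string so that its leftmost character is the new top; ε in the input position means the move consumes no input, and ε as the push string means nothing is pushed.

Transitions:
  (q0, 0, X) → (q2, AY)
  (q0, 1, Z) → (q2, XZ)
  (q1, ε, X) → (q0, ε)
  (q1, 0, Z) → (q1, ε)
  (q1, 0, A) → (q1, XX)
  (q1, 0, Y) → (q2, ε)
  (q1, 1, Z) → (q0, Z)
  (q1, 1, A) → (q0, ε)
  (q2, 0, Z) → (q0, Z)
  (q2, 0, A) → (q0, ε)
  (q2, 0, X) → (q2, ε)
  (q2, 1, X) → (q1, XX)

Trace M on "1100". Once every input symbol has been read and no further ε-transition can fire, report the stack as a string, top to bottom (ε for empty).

(q0, 1100, Z) ⊢ (q2, 100, XZ) ⊢ (q1, 00, XXZ) ⊢ (q0, 00, XZ) ⊢ (q2, 0, AYZ) ⊢ (q0, ε, YZ)
All input consumed in state q0 with stack YZ.

YZ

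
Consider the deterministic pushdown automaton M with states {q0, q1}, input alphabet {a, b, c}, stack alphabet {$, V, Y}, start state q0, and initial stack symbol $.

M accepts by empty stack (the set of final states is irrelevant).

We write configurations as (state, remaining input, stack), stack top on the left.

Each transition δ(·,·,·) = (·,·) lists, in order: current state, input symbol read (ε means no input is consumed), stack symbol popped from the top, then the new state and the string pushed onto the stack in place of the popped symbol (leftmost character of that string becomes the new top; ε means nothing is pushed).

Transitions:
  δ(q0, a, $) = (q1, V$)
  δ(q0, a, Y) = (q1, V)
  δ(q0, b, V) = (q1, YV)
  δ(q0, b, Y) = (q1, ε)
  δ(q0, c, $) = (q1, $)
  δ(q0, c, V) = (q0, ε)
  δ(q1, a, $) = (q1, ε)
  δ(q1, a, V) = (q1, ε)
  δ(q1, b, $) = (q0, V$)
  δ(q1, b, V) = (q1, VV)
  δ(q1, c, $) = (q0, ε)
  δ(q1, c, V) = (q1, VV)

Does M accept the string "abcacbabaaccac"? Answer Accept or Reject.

Reject

(q0, abcacbabaaccac, $)
  read a, top $: go to q1, push V$ → (q1, bcacbabaaccac, V$)
  read b, top V: go to q1, push VV → (q1, cacbabaaccac, VV$)
  read c, top V: go to q1, push VV → (q1, acbabaaccac, VVV$)
  read a, top V: go to q1, push ε → (q1, cbabaaccac, VV$)
  read c, top V: go to q1, push VV → (q1, babaaccac, VVV$)
  read b, top V: go to q1, push VV → (q1, abaaccac, VVVV$)
  read a, top V: go to q1, push ε → (q1, baaccac, VVV$)
  read b, top V: go to q1, push VV → (q1, aaccac, VVVV$)
  read a, top V: go to q1, push ε → (q1, accac, VVV$)
  read a, top V: go to q1, push ε → (q1, ccac, VV$)
  read c, top V: go to q1, push VV → (q1, cac, VVV$)
  read c, top V: go to q1, push VV → (q1, ac, VVVV$)
  read a, top V: go to q1, push ε → (q1, c, VVV$)
  read c, top V: go to q1, push VV → (q1, ε, VVVV$)
All input consumed; stack is VVVV$, not empty, and no further ε-move applies.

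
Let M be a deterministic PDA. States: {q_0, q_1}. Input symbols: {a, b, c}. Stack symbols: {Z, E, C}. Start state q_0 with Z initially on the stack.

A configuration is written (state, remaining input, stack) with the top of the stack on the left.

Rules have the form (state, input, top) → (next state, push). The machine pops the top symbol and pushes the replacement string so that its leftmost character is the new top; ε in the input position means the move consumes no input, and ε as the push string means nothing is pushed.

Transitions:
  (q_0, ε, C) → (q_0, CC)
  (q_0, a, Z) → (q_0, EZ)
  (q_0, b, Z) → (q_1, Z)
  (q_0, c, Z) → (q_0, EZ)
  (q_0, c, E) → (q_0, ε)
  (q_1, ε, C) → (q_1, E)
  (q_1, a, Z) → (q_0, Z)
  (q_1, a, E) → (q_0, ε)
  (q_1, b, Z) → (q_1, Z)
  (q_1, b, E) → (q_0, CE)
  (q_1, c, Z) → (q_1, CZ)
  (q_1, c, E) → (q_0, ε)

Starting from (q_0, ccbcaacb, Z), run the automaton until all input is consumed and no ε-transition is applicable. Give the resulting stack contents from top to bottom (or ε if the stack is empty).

Z

(q_0, ccbcaacb, Z) ⊢ (q_0, cbcaacb, EZ) ⊢ (q_0, bcaacb, Z) ⊢ (q_1, caacb, Z) ⊢ (q_1, aacb, CZ) ⊢ (q_1, aacb, EZ) ⊢ (q_0, acb, Z) ⊢ (q_0, cb, EZ) ⊢ (q_0, b, Z) ⊢ (q_1, ε, Z)
All input consumed in state q_1 with stack Z.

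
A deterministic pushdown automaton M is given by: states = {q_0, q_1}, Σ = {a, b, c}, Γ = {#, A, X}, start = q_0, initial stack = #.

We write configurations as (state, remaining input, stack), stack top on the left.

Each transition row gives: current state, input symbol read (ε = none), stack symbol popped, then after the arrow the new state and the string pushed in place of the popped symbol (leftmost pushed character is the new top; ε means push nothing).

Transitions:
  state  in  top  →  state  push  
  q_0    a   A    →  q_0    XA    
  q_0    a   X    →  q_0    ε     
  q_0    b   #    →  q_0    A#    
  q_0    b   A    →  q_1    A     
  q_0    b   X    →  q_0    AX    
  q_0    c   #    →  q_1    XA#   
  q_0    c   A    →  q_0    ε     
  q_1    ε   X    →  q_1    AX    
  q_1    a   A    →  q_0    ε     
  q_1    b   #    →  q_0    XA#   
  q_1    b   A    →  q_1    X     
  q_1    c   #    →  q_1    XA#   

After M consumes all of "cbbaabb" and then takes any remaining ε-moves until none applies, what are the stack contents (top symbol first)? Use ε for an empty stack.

AXXA#

(q_0, cbbaabb, #)
  read c, top #: go to q_1, push XA# → (q_1, bbaabb, XA#)
  ε-move, top X: go to q_1, push AX → (q_1, bbaabb, AXA#)
  read b, top A: go to q_1, push X → (q_1, baabb, XXA#)
  ε-move, top X: go to q_1, push AX → (q_1, baabb, AXXA#)
  read b, top A: go to q_1, push X → (q_1, aabb, XXXA#)
  ε-move, top X: go to q_1, push AX → (q_1, aabb, AXXXA#)
  read a, top A: go to q_0, push ε → (q_0, abb, XXXA#)
  read a, top X: go to q_0, push ε → (q_0, bb, XXA#)
  read b, top X: go to q_0, push AX → (q_0, b, AXXA#)
  read b, top A: go to q_1, push A → (q_1, ε, AXXA#)
All input consumed in state q_1 with stack AXXA#.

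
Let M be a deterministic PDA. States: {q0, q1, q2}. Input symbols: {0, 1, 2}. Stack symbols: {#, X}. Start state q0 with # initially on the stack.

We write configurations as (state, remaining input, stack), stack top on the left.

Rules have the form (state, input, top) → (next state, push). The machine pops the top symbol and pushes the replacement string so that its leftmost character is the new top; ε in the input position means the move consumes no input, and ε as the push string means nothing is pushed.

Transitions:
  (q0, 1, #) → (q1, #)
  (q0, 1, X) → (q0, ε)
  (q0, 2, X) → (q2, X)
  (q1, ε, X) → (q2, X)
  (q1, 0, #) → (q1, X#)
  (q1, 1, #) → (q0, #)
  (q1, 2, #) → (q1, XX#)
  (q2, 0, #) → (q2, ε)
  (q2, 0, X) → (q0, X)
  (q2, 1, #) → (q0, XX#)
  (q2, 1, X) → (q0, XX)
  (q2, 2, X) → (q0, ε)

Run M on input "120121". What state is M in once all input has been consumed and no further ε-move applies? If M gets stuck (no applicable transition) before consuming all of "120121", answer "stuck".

q0

(q0, 120121, #)
  read 1, top #: go to q1, push # → (q1, 20121, #)
  read 2, top #: go to q1, push XX# → (q1, 0121, XX#)
  ε-move, top X: go to q2, push X → (q2, 0121, XX#)
  read 0, top X: go to q0, push X → (q0, 121, XX#)
  read 1, top X: go to q0, push ε → (q0, 21, X#)
  read 2, top X: go to q2, push X → (q2, 1, X#)
  read 1, top X: go to q0, push XX → (q0, ε, XX#)
All input consumed; M is in state q0.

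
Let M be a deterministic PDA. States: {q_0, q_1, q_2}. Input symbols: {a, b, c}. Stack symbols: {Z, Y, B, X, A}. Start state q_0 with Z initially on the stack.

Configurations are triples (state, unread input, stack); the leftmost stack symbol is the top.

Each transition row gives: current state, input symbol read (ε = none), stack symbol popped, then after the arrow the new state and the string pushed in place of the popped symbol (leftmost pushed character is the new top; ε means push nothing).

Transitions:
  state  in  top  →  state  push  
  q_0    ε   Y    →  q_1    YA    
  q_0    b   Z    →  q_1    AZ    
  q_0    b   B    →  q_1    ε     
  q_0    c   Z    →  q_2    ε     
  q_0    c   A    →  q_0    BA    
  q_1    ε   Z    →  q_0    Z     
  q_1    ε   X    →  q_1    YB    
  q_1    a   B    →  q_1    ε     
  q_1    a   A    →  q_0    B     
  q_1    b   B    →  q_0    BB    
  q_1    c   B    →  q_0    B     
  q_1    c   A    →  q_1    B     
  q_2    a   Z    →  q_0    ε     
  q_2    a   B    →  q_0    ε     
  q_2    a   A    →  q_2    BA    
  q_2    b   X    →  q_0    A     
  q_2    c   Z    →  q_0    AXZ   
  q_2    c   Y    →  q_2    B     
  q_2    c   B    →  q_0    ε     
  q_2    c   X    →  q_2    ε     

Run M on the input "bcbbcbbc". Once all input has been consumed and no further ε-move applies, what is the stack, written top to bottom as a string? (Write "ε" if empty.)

BZ

(q_0, bcbbcbbc, Z) ⊢ (q_1, cbbcbbc, AZ) ⊢ (q_1, bbcbbc, BZ) ⊢ (q_0, bcbbc, BBZ) ⊢ (q_1, cbbc, BZ) ⊢ (q_0, bbc, BZ) ⊢ (q_1, bc, Z) ⊢ (q_0, bc, Z) ⊢ (q_1, c, AZ) ⊢ (q_1, ε, BZ)
All input consumed in state q_1 with stack BZ.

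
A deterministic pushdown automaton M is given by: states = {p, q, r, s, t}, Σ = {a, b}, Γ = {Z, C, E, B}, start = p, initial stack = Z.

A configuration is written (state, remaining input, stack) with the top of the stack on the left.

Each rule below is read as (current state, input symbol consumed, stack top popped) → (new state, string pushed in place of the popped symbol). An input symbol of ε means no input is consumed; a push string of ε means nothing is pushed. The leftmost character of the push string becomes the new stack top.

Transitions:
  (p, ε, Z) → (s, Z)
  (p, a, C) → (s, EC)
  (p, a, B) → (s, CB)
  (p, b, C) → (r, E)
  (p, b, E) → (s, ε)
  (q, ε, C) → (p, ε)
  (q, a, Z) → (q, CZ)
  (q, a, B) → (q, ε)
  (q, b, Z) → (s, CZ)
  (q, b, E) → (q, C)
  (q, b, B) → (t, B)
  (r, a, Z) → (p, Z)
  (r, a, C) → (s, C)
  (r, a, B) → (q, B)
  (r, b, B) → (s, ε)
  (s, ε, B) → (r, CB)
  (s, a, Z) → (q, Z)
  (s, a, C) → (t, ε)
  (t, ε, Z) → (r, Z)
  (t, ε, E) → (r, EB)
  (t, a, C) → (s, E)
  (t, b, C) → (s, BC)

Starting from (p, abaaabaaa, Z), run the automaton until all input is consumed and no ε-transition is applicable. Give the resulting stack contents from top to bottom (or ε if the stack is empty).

(p, abaaabaaa, Z)
  ε-move, top Z: go to s, push Z → (s, abaaabaaa, Z)
  read a, top Z: go to q, push Z → (q, baaabaaa, Z)
  read b, top Z: go to s, push CZ → (s, aaabaaa, CZ)
  read a, top C: go to t, push ε → (t, aabaaa, Z)
  ε-move, top Z: go to r, push Z → (r, aabaaa, Z)
  read a, top Z: go to p, push Z → (p, abaaa, Z)
  ε-move, top Z: go to s, push Z → (s, abaaa, Z)
  read a, top Z: go to q, push Z → (q, baaa, Z)
  read b, top Z: go to s, push CZ → (s, aaa, CZ)
  read a, top C: go to t, push ε → (t, aa, Z)
  ε-move, top Z: go to r, push Z → (r, aa, Z)
  read a, top Z: go to p, push Z → (p, a, Z)
  ε-move, top Z: go to s, push Z → (s, a, Z)
  read a, top Z: go to q, push Z → (q, ε, Z)
All input consumed in state q with stack Z.

Z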